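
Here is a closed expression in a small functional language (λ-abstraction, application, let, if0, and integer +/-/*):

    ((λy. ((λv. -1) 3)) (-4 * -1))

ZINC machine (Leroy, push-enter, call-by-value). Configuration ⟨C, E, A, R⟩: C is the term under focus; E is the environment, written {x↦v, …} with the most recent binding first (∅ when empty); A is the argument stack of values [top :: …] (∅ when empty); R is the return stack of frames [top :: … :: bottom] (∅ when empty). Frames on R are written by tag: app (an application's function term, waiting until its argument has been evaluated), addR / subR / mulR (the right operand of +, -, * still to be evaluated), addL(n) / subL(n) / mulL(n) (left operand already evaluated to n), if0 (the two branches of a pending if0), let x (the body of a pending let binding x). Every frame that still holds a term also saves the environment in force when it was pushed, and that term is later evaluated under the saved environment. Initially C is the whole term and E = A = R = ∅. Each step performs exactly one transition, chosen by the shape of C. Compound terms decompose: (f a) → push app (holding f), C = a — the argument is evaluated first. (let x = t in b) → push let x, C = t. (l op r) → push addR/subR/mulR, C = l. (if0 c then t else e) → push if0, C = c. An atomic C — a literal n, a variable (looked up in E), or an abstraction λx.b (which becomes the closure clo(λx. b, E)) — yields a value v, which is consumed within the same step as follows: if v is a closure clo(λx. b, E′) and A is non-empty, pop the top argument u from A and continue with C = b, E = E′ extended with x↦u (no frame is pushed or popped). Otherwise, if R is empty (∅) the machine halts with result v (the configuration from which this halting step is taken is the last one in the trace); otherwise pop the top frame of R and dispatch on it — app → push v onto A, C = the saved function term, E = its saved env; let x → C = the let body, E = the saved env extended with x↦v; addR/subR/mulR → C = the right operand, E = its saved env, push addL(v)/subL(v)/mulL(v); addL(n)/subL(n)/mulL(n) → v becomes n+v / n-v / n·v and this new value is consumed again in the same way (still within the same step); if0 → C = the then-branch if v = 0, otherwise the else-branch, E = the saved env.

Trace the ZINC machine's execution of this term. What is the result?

Answer: -1

Derivation:
t=0: [C=((λy. ((λv. -1) 3)) (-4 * -1)) | E=∅ | A=∅ | R=∅]
t=1: [C=(-4 * -1) | E=∅ | A=∅ | R=[app]]
t=2: [C=-4 | E=∅ | A=∅ | R=[mulR :: app]]
t=3: [C=-1 | E=∅ | A=∅ | R=[mulL(-4) :: app]]
t=4: [C=(λy. ((λv. -1) 3)) | E=∅ | A=[4] | R=∅]
t=5: [C=((λv. -1) 3) | E={y↦4} | A=∅ | R=∅]
t=6: [C=3 | E={y↦4} | A=∅ | R=[app]]
t=7: [C=(λv. -1) | E={y↦4} | A=[3] | R=∅]
t=8: [C=-1 | E={v↦3, y↦4} | A=∅ | R=∅]
→ final value -1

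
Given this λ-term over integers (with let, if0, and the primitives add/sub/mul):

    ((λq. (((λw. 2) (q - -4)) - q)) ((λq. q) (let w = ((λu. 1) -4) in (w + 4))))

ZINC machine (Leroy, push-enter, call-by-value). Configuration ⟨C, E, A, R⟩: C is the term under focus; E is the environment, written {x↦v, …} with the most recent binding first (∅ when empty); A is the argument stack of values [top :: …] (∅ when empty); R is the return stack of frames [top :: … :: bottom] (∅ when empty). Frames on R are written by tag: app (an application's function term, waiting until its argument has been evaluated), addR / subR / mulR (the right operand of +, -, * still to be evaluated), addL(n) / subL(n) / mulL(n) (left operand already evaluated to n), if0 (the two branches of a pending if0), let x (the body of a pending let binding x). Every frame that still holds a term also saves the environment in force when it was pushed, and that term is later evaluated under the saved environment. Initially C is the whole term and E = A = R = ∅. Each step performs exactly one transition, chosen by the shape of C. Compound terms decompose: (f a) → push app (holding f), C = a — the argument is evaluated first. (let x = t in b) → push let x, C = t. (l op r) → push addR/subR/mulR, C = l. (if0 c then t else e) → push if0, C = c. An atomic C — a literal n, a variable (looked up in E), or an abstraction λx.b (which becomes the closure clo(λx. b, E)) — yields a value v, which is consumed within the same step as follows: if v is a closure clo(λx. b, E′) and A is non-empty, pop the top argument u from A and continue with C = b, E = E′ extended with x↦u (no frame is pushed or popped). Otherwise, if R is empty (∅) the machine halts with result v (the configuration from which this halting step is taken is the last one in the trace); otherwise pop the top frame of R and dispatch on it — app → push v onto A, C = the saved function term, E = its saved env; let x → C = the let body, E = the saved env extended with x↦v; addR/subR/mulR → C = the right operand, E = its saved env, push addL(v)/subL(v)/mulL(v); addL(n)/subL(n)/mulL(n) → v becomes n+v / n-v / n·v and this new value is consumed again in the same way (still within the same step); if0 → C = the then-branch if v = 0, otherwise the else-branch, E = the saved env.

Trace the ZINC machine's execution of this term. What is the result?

Answer: -3

Execution trace:
[0] <C=((λq. (((λw. 2) (q - -4)) - q)) ((λq. q) (let w = ((λu. 1) -4) in (w + 4)))), E=∅, A=∅, R=∅>
[1] <C=((λq. q) (let w = ((λu. 1) -4) in (w + 4))), E=∅, A=∅, R=[app]>
[2] <C=(let w = ((λu. 1) -4) in (w + 4)), E=∅, A=∅, R=[app :: app]>
[3] <C=((λu. 1) -4), E=∅, A=∅, R=[let w :: app :: app]>
[4] <C=-4, E=∅, A=∅, R=[app :: let w :: app :: app]>
[5] <C=(λu. 1), E=∅, A=[-4], R=[let w :: app :: app]>
[6] <C=1, E={u↦-4}, A=∅, R=[let w :: app :: app]>
[7] <C=(w + 4), E={w↦1}, A=∅, R=[app :: app]>
[8] <C=w, E={w↦1}, A=∅, R=[addR :: app :: app]>
[9] <C=4, E={w↦1}, A=∅, R=[addL(1) :: app :: app]>
[10] <C=(λq. q), E=∅, A=[5], R=[app]>
[11] <C=q, E={q↦5}, A=∅, R=[app]>
[12] <C=(λq. (((λw. 2) (q - -4)) - q)), E=∅, A=[5], R=∅>
[13] <C=(((λw. 2) (q - -4)) - q), E={q↦5}, A=∅, R=∅>
[14] <C=((λw. 2) (q - -4)), E={q↦5}, A=∅, R=[subR]>
[15] <C=(q - -4), E={q↦5}, A=∅, R=[app :: subR]>
[16] <C=q, E={q↦5}, A=∅, R=[subR :: app :: subR]>
[17] <C=-4, E={q↦5}, A=∅, R=[subL(5) :: app :: subR]>
[18] <C=(λw. 2), E={q↦5}, A=[9], R=[subR]>
[19] <C=2, E={w↦9, q↦5}, A=∅, R=[subR]>
[20] <C=q, E={q↦5}, A=∅, R=[subL(2)]>
→ final value -3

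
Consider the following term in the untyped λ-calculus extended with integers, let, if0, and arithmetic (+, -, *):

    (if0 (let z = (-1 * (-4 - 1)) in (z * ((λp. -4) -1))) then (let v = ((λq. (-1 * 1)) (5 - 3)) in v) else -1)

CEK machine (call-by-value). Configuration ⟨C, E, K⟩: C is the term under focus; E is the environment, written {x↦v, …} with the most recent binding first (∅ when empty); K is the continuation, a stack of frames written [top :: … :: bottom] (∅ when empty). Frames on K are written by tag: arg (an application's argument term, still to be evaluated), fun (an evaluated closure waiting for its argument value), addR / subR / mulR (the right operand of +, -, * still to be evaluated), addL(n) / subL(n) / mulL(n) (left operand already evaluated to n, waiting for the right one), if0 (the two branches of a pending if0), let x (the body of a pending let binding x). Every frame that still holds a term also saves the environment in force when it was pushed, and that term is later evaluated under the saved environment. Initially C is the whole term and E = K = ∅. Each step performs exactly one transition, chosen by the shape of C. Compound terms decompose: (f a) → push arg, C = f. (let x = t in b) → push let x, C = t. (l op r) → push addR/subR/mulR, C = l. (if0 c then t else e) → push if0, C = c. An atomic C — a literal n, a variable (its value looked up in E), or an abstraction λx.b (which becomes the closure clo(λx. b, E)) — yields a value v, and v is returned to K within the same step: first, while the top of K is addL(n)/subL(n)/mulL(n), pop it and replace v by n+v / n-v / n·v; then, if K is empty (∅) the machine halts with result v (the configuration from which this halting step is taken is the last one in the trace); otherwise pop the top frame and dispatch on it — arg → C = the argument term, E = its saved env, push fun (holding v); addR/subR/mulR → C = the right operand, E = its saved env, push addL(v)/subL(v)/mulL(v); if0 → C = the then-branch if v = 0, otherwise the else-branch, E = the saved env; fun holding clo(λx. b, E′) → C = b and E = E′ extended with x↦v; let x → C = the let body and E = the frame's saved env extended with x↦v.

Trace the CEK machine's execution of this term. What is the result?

0. <C=(if0 (let z = (-1 * (-4 - 1)) in (z * ((λp. -4) -1))) then (let v = ((λq. (-1 * 1)) (5 - 3)) in v) else -1), E=∅, K=∅>
1. <C=(let z = (-1 * (-4 - 1)) in (z * ((λp. -4) -1))), E=∅, K=[if0]>
2. <C=(-1 * (-4 - 1)), E=∅, K=[let z :: if0]>
3. <C=-1, E=∅, K=[mulR :: let z :: if0]>
4. <C=(-4 - 1), E=∅, K=[mulL(-1) :: let z :: if0]>
5. <C=-4, E=∅, K=[subR :: mulL(-1) :: let z :: if0]>
6. <C=1, E=∅, K=[subL(-4) :: mulL(-1) :: let z :: if0]>
7. <C=(z * ((λp. -4) -1)), E={z↦5}, K=[if0]>
8. <C=z, E={z↦5}, K=[mulR :: if0]>
9. <C=((λp. -4) -1), E={z↦5}, K=[mulL(5) :: if0]>
10. <C=(λp. -4), E={z↦5}, K=[arg :: mulL(5) :: if0]>
11. <C=-1, E={z↦5}, K=[fun :: mulL(5) :: if0]>
12. <C=-4, E={p↦-1, z↦5}, K=[mulL(5) :: if0]>
13. <C=-1, E=∅, K=∅>
→ final value -1

Answer: -1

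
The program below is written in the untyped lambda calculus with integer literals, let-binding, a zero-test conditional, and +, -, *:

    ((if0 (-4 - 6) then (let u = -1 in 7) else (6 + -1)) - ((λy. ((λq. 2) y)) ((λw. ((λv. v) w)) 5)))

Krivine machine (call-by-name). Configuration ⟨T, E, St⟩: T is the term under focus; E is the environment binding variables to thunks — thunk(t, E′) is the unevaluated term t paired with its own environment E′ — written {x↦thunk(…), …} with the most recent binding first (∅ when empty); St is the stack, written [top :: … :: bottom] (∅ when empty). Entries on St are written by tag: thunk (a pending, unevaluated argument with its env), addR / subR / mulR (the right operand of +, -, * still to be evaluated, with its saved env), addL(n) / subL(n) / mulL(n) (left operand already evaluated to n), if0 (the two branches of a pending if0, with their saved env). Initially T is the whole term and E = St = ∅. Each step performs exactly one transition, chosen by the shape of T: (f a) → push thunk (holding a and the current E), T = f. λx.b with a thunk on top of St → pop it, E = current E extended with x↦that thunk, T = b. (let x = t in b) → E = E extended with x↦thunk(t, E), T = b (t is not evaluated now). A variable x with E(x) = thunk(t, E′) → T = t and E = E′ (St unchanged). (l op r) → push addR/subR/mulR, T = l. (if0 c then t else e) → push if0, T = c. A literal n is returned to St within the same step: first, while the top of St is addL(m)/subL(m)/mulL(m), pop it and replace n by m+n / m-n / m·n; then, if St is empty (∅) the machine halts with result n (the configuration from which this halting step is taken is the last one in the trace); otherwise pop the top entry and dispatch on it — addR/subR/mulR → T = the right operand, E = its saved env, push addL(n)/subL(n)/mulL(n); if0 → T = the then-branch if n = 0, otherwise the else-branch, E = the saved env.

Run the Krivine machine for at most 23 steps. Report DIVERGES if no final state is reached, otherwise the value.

t=0: <T=((if0 (-4 - 6) then (let u = -1 in 7) else (6 + -1)) - ((λy. ((λq. 2) y)) ((λw. ((λv. v) w)) 5))), E=∅, St=∅>
t=1: <T=(if0 (-4 - 6) then (let u = -1 in 7) else (6 + -1)), E=∅, St=[subR]>
t=2: <T=(-4 - 6), E=∅, St=[if0 :: subR]>
t=3: <T=-4, E=∅, St=[subR :: if0 :: subR]>
t=4: <T=6, E=∅, St=[subL(-4) :: if0 :: subR]>
t=5: <T=(6 + -1), E=∅, St=[subR]>
t=6: <T=6, E=∅, St=[addR :: subR]>
t=7: <T=-1, E=∅, St=[addL(6) :: subR]>
t=8: <T=((λy. ((λq. 2) y)) ((λw. ((λv. v) w)) 5)), E=∅, St=[subL(5)]>
t=9: <T=(λy. ((λq. 2) y)), E=∅, St=[thunk :: subL(5)]>
t=10: <T=((λq. 2) y), E={y↦thunk(((λw. ((λv. v) w)) 5), ∅)}, St=[subL(5)]>
t=11: <T=(λq. 2), E={y↦thunk(((λw. ((λv. v) w)) 5), ∅)}, St=[thunk :: subL(5)]>
t=12: <T=2, E={q↦thunk(y, {y↦thunk(((λw. ((λv. v) w)) 5), ∅)}), y↦thunk(((λw. ((λv. v) w)) 5), ∅)}, St=[subL(5)]>
→ final value 3

Answer: 3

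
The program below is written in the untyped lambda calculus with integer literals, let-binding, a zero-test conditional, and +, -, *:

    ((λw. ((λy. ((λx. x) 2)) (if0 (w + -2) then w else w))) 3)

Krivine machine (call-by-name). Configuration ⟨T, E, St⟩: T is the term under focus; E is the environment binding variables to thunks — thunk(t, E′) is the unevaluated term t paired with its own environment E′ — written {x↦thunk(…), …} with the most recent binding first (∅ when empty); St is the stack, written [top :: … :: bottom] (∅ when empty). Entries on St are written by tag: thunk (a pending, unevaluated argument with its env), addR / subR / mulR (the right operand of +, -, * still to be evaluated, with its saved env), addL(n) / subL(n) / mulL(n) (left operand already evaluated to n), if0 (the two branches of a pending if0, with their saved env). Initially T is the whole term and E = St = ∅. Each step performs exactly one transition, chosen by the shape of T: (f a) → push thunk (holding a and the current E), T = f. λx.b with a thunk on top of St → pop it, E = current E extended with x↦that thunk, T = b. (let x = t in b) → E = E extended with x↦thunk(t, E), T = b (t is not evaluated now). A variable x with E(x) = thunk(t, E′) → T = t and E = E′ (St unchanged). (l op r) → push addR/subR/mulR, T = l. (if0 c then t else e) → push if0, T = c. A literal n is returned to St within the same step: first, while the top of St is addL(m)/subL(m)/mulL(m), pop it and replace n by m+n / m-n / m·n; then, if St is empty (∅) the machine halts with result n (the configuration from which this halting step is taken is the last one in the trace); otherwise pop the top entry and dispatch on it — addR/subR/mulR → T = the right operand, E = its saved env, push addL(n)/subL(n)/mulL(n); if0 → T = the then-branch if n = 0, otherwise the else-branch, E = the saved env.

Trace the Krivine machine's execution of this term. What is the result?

[0] <T=((λw. ((λy. ((λx. x) 2)) (if0 (w + -2) then w else w))) 3), E=∅, St=∅>
[1] <T=(λw. ((λy. ((λx. x) 2)) (if0 (w + -2) then w else w))), E=∅, St=[thunk]>
[2] <T=((λy. ((λx. x) 2)) (if0 (w + -2) then w else w)), E={w↦thunk(3, ∅)}, St=∅>
[3] <T=(λy. ((λx. x) 2)), E={w↦thunk(3, ∅)}, St=[thunk]>
[4] <T=((λx. x) 2), E={y↦thunk((if0 (w + -2) then w else w), {w↦thunk(3, ∅)}), w↦thunk(3, ∅)}, St=∅>
[5] <T=(λx. x), E={y↦thunk((if0 (w + -2) then w else w), {w↦thunk(3, ∅)}), w↦thunk(3, ∅)}, St=[thunk]>
[6] <T=x, E={x↦thunk(2, {y↦thunk((if0 (w + -2) then w else w), {w↦thunk(3, ∅)}), w↦thunk(3, ∅)}), y↦thunk((if0 (w + -2) then w else w), {w↦thunk(3, ∅)}), w↦thunk(3, ∅)}, St=∅>
[7] <T=2, E={y↦thunk((if0 (w + -2) then w else w), {w↦thunk(3, ∅)}), w↦thunk(3, ∅)}, St=∅>
→ final value 2

Answer: 2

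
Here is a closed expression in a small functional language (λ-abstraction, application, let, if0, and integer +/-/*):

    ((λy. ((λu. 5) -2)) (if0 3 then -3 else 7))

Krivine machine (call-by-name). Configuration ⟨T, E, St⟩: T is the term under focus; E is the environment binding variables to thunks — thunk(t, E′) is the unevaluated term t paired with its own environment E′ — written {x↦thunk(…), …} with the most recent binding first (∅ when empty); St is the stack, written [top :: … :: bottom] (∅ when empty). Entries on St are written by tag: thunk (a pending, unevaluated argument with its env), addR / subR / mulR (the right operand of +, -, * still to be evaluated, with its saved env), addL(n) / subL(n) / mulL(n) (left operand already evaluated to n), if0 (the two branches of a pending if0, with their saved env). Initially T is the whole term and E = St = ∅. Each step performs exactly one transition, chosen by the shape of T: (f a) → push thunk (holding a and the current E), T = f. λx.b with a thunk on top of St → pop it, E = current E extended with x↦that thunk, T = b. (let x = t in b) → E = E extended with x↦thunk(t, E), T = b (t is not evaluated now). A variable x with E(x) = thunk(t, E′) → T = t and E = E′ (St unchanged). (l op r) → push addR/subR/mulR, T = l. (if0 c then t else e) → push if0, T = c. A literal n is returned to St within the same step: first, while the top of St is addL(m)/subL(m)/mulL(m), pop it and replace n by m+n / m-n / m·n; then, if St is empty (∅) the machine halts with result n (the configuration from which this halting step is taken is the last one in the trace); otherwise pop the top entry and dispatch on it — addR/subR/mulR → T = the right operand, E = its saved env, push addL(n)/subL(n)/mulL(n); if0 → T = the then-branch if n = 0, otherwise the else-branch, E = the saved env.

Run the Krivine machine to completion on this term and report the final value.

Answer: 5

Machine steps:
0. <T=((λy. ((λu. 5) -2)) (if0 3 then -3 else 7)), E=∅, St=∅>
1. <T=(λy. ((λu. 5) -2)), E=∅, St=[thunk]>
2. <T=((λu. 5) -2), E={y↦thunk((if0 3 then -3 else 7), ∅)}, St=∅>
3. <T=(λu. 5), E={y↦thunk((if0 3 then -3 else 7), ∅)}, St=[thunk]>
4. <T=5, E={u↦thunk(-2, {y↦thunk((if0 3 then -3 else 7), ∅)}), y↦thunk((if0 3 then -3 else 7), ∅)}, St=∅>
→ final value 5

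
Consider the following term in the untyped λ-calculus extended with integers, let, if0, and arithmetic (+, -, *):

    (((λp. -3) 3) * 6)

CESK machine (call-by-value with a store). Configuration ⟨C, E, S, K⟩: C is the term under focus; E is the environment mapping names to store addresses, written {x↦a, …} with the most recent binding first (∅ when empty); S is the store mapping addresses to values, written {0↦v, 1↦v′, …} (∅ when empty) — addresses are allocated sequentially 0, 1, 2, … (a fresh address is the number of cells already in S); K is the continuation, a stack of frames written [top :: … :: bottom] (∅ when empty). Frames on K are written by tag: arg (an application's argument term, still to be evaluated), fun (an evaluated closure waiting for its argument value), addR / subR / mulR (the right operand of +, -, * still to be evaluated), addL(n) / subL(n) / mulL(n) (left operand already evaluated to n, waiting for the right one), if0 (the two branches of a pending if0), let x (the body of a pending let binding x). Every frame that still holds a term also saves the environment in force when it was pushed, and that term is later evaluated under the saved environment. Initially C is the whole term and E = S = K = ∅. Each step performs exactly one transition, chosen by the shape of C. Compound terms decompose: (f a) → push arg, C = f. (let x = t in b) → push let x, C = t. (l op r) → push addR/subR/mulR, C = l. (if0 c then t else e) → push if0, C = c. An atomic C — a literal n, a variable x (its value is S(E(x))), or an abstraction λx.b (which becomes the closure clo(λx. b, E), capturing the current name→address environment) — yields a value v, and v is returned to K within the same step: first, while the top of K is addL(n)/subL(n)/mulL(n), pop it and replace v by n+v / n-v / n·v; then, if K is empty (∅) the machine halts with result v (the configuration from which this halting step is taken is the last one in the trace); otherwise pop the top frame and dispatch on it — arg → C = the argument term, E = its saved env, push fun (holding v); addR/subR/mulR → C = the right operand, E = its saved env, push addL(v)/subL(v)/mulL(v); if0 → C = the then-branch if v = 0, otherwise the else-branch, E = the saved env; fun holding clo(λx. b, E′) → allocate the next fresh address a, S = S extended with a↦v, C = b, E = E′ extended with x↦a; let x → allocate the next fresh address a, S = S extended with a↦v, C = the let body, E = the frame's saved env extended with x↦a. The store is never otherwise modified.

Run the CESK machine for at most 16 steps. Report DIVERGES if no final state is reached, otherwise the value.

Answer: -18

Machine steps:
step 0: <C=(((λp. -3) 3) * 6), E=∅, S=∅, K=∅>
step 1: <C=((λp. -3) 3), E=∅, S=∅, K=[mulR]>
step 2: <C=(λp. -3), E=∅, S=∅, K=[arg :: mulR]>
step 3: <C=3, E=∅, S=∅, K=[fun :: mulR]>
step 4: <C=-3, E={p↦0}, S={0↦3}, K=[mulR]>
step 5: <C=6, E=∅, S={0↦3}, K=[mulL(-3)]>
→ final value -18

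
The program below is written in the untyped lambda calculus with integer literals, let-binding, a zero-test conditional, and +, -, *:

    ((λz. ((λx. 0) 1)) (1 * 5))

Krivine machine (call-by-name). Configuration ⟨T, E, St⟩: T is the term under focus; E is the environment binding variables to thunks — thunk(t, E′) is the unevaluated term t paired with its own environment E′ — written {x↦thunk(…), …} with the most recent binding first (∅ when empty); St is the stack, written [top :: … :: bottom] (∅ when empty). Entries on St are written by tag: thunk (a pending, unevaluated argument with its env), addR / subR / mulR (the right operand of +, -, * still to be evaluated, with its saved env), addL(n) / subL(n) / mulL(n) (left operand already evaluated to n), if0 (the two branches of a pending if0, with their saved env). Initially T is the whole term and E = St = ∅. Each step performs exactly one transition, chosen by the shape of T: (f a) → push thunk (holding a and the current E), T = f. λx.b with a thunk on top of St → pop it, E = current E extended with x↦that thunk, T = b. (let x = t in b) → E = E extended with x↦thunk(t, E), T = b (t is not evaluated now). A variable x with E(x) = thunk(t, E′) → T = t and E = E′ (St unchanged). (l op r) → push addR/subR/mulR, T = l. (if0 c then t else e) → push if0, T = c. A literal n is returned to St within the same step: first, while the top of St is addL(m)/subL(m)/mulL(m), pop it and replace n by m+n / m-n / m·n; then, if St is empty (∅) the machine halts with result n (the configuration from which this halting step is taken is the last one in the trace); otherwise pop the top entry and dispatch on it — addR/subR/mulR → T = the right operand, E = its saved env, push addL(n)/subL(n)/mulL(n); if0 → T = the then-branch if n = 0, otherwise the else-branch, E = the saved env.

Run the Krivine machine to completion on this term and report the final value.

[0] [T=((λz. ((λx. 0) 1)) (1 * 5)) | E=∅ | St=∅]
[1] [T=(λz. ((λx. 0) 1)) | E=∅ | St=[thunk]]
[2] [T=((λx. 0) 1) | E={z↦thunk((1 * 5), ∅)} | St=∅]
[3] [T=(λx. 0) | E={z↦thunk((1 * 5), ∅)} | St=[thunk]]
[4] [T=0 | E={x↦thunk(1, {z↦thunk((1 * 5), ∅)}), z↦thunk((1 * 5), ∅)} | St=∅]
→ final value 0

Answer: 0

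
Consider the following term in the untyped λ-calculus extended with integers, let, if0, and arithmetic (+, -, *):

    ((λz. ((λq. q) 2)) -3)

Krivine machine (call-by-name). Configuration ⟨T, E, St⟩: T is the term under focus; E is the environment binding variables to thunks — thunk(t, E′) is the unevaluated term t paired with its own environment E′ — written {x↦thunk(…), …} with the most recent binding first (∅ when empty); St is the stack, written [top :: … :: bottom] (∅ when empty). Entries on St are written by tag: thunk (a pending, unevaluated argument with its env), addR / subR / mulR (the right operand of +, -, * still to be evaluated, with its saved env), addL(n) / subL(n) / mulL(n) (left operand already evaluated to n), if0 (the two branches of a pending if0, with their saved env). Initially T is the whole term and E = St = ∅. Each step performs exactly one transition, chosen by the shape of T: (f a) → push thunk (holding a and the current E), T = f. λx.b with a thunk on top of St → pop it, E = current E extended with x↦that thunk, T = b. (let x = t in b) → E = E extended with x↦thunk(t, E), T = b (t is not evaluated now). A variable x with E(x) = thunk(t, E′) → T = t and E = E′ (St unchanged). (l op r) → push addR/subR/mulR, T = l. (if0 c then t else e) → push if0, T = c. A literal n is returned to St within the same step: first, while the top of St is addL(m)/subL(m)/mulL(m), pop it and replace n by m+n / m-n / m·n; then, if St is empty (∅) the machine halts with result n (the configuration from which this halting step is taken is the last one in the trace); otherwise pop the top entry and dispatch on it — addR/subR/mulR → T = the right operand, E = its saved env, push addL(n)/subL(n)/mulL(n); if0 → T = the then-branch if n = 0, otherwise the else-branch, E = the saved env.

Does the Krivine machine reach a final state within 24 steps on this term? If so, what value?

t=0: ⟨T=((λz. ((λq. q) 2)) -3); E=∅; St=∅⟩
t=1: ⟨T=(λz. ((λq. q) 2)); E=∅; St=[thunk]⟩
t=2: ⟨T=((λq. q) 2); E={z↦thunk(-3, ∅)}; St=∅⟩
t=3: ⟨T=(λq. q); E={z↦thunk(-3, ∅)}; St=[thunk]⟩
t=4: ⟨T=q; E={q↦thunk(2, {z↦thunk(-3, ∅)}), z↦thunk(-3, ∅)}; St=∅⟩
t=5: ⟨T=2; E={z↦thunk(-3, ∅)}; St=∅⟩
→ final value 2

Answer: 2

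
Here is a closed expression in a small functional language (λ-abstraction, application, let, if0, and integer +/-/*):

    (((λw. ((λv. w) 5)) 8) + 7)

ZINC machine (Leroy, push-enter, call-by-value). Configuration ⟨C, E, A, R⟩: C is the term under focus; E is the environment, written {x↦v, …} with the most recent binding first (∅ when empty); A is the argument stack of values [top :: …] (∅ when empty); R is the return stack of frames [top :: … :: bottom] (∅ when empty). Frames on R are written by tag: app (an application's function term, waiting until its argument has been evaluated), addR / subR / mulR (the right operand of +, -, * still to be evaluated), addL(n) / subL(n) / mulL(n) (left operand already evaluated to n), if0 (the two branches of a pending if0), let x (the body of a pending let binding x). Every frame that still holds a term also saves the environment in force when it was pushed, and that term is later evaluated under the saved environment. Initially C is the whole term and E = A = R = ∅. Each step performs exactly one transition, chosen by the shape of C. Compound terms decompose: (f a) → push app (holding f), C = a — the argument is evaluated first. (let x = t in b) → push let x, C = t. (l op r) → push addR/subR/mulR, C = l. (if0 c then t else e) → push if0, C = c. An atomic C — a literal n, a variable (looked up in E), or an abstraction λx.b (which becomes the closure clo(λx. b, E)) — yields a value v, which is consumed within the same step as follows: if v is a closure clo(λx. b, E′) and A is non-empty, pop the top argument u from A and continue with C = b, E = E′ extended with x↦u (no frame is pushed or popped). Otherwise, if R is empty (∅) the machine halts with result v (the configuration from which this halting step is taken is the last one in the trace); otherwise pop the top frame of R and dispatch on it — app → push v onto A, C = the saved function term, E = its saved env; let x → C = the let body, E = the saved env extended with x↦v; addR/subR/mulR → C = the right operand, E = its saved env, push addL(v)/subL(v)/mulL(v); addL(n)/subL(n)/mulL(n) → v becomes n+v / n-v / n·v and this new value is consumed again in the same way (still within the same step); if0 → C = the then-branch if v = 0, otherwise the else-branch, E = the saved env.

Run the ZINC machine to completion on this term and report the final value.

0. ⟨C=(((λw. ((λv. w) 5)) 8) + 7); E=∅; A=∅; R=∅⟩
1. ⟨C=((λw. ((λv. w) 5)) 8); E=∅; A=∅; R=[addR]⟩
2. ⟨C=8; E=∅; A=∅; R=[app :: addR]⟩
3. ⟨C=(λw. ((λv. w) 5)); E=∅; A=[8]; R=[addR]⟩
4. ⟨C=((λv. w) 5); E={w↦8}; A=∅; R=[addR]⟩
5. ⟨C=5; E={w↦8}; A=∅; R=[app :: addR]⟩
6. ⟨C=(λv. w); E={w↦8}; A=[5]; R=[addR]⟩
7. ⟨C=w; E={v↦5, w↦8}; A=∅; R=[addR]⟩
8. ⟨C=7; E=∅; A=∅; R=[addL(8)]⟩
→ final value 15

Answer: 15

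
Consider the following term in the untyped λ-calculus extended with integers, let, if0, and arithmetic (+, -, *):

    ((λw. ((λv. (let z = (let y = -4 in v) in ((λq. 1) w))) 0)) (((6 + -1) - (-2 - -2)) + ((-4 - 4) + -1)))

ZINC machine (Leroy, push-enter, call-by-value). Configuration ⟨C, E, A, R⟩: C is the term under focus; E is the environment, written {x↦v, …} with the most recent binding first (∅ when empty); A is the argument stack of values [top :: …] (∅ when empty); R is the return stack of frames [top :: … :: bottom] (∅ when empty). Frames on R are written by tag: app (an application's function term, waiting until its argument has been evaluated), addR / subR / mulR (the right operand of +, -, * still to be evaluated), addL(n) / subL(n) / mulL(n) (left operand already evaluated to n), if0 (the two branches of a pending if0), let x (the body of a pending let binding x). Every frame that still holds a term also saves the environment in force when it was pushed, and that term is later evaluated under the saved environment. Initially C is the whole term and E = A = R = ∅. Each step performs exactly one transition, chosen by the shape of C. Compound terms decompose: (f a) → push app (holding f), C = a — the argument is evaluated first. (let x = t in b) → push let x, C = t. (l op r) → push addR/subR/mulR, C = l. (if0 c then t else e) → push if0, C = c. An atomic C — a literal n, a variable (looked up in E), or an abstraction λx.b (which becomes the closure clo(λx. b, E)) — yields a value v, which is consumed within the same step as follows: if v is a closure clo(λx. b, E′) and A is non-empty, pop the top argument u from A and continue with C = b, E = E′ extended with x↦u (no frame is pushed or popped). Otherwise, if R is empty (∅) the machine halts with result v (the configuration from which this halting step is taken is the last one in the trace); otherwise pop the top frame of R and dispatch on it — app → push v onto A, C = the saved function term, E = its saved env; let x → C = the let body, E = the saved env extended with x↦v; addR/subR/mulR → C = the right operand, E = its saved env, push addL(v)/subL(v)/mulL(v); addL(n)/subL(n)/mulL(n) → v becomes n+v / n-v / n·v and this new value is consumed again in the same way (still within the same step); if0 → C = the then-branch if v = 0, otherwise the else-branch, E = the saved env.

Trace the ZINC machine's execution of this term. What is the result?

0. ⟨C=((λw. ((λv. (let z = (let y = -4 in v) in ((λq. 1) w))) 0)) (((6 + -1) - (-2 - -2)) + ((-4 - 4) + -1))); E=∅; A=∅; R=∅⟩
1. ⟨C=(((6 + -1) - (-2 - -2)) + ((-4 - 4) + -1)); E=∅; A=∅; R=[app]⟩
2. ⟨C=((6 + -1) - (-2 - -2)); E=∅; A=∅; R=[addR :: app]⟩
3. ⟨C=(6 + -1); E=∅; A=∅; R=[subR :: addR :: app]⟩
4. ⟨C=6; E=∅; A=∅; R=[addR :: subR :: addR :: app]⟩
5. ⟨C=-1; E=∅; A=∅; R=[addL(6) :: subR :: addR :: app]⟩
6. ⟨C=(-2 - -2); E=∅; A=∅; R=[subL(5) :: addR :: app]⟩
7. ⟨C=-2; E=∅; A=∅; R=[subR :: subL(5) :: addR :: app]⟩
8. ⟨C=-2; E=∅; A=∅; R=[subL(-2) :: subL(5) :: addR :: app]⟩
9. ⟨C=((-4 - 4) + -1); E=∅; A=∅; R=[addL(5) :: app]⟩
10. ⟨C=(-4 - 4); E=∅; A=∅; R=[addR :: addL(5) :: app]⟩
11. ⟨C=-4; E=∅; A=∅; R=[subR :: addR :: addL(5) :: app]⟩
12. ⟨C=4; E=∅; A=∅; R=[subL(-4) :: addR :: addL(5) :: app]⟩
13. ⟨C=-1; E=∅; A=∅; R=[addL(-8) :: addL(5) :: app]⟩
14. ⟨C=(λw. ((λv. (let z = (let y = -4 in v) in ((λq. 1) w))) 0)); E=∅; A=[-4]; R=∅⟩
15. ⟨C=((λv. (let z = (let y = -4 in v) in ((λq. 1) w))) 0); E={w↦-4}; A=∅; R=∅⟩
16. ⟨C=0; E={w↦-4}; A=∅; R=[app]⟩
17. ⟨C=(λv. (let z = (let y = -4 in v) in ((λq. 1) w))); E={w↦-4}; A=[0]; R=∅⟩
18. ⟨C=(let z = (let y = -4 in v) in ((λq. 1) w)); E={v↦0, w↦-4}; A=∅; R=∅⟩
19. ⟨C=(let y = -4 in v); E={v↦0, w↦-4}; A=∅; R=[let z]⟩
20. ⟨C=-4; E={v↦0, w↦-4}; A=∅; R=[let y :: let z]⟩
21. ⟨C=v; E={y↦-4, v↦0, w↦-4}; A=∅; R=[let z]⟩
22. ⟨C=((λq. 1) w); E={z↦0, v↦0, w↦-4}; A=∅; R=∅⟩
23. ⟨C=w; E={z↦0, v↦0, w↦-4}; A=∅; R=[app]⟩
24. ⟨C=(λq. 1); E={z↦0, v↦0, w↦-4}; A=[-4]; R=∅⟩
25. ⟨C=1; E={q↦-4, z↦0, v↦0, w↦-4}; A=∅; R=∅⟩
→ final value 1

Answer: 1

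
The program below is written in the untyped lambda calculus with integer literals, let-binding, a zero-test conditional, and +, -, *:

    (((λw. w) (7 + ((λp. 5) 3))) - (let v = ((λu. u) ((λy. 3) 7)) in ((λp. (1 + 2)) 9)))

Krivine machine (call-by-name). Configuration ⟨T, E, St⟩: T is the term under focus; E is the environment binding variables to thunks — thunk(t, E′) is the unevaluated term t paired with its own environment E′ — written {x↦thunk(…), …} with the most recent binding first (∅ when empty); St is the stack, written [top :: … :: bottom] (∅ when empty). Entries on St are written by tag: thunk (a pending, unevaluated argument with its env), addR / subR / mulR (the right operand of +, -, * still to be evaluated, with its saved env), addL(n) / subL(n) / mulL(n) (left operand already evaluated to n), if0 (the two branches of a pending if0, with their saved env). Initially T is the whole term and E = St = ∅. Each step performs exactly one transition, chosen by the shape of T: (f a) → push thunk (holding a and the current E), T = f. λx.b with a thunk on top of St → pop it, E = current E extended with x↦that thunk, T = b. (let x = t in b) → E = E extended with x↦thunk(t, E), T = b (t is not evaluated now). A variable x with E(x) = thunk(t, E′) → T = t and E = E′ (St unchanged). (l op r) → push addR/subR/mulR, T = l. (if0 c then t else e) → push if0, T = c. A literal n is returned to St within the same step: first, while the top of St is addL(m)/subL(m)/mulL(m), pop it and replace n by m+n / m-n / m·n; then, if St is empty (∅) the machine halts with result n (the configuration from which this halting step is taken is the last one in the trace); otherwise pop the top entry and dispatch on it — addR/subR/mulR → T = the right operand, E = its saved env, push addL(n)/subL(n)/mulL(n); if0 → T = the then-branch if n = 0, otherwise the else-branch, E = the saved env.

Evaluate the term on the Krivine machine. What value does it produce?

Answer: 9

Machine steps:
step 0: <T=(((λw. w) (7 + ((λp. 5) 3))) - (let v = ((λu. u) ((λy. 3) 7)) in ((λp. (1 + 2)) 9))), E=∅, St=∅>
step 1: <T=((λw. w) (7 + ((λp. 5) 3))), E=∅, St=[subR]>
step 2: <T=(λw. w), E=∅, St=[thunk :: subR]>
step 3: <T=w, E={w↦thunk((7 + ((λp. 5) 3)), ∅)}, St=[subR]>
step 4: <T=(7 + ((λp. 5) 3)), E=∅, St=[subR]>
step 5: <T=7, E=∅, St=[addR :: subR]>
step 6: <T=((λp. 5) 3), E=∅, St=[addL(7) :: subR]>
step 7: <T=(λp. 5), E=∅, St=[thunk :: addL(7) :: subR]>
step 8: <T=5, E={p↦thunk(3, ∅)}, St=[addL(7) :: subR]>
step 9: <T=(let v = ((λu. u) ((λy. 3) 7)) in ((λp. (1 + 2)) 9)), E=∅, St=[subL(12)]>
step 10: <T=((λp. (1 + 2)) 9), E={v↦thunk(((λu. u) ((λy. 3) 7)), ∅)}, St=[subL(12)]>
step 11: <T=(λp. (1 + 2)), E={v↦thunk(((λu. u) ((λy. 3) 7)), ∅)}, St=[thunk :: subL(12)]>
step 12: <T=(1 + 2), E={p↦thunk(9, {v↦thunk(((λu. u) ((λy. 3) 7)), ∅)}), v↦thunk(((λu. u) ((λy. 3) 7)), ∅)}, St=[subL(12)]>
step 13: <T=1, E={p↦thunk(9, {v↦thunk(((λu. u) ((λy. 3) 7)), ∅)}), v↦thunk(((λu. u) ((λy. 3) 7)), ∅)}, St=[addR :: subL(12)]>
step 14: <T=2, E={p↦thunk(9, {v↦thunk(((λu. u) ((λy. 3) 7)), ∅)}), v↦thunk(((λu. u) ((λy. 3) 7)), ∅)}, St=[addL(1) :: subL(12)]>
→ final value 9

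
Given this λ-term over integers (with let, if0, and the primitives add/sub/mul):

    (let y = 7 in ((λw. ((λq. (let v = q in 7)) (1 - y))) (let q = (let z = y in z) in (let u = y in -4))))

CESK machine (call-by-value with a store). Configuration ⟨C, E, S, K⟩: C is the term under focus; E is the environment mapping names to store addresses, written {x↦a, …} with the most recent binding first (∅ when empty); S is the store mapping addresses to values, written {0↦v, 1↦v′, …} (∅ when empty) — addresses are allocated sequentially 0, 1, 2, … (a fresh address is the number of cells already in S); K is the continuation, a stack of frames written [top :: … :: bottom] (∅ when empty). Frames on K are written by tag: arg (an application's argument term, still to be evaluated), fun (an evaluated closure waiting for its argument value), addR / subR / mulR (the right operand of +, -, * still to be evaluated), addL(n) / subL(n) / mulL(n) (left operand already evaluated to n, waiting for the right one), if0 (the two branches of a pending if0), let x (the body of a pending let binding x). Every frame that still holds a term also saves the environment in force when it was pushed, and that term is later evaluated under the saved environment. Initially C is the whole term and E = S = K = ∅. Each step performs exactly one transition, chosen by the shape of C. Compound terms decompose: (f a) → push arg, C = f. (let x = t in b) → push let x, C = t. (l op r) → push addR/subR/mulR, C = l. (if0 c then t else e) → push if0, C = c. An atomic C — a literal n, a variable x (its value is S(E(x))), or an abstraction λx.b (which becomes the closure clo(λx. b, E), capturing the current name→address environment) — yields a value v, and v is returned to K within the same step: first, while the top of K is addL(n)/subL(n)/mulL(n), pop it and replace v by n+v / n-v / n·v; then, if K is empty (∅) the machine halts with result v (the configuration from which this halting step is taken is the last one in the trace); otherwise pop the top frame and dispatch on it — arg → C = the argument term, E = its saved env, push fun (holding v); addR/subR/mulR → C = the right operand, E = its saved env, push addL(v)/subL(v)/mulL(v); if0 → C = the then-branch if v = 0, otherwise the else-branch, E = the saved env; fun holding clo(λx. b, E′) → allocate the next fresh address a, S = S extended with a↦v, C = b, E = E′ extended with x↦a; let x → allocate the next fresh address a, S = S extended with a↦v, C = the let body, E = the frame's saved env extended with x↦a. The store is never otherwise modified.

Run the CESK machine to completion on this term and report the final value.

0. [C=(let y = 7 in ((λw. ((λq. (let v = q in 7)) (1 - y))) (let q = (let z = y in z) in (let u = y in -4)))) | E=∅ | S=∅ | K=∅]
1. [C=7 | E=∅ | S=∅ | K=[let y]]
2. [C=((λw. ((λq. (let v = q in 7)) (1 - y))) (let q = (let z = y in z) in (let u = y in -4))) | E={y↦0} | S={0↦7} | K=∅]
3. [C=(λw. ((λq. (let v = q in 7)) (1 - y))) | E={y↦0} | S={0↦7} | K=[arg]]
4. [C=(let q = (let z = y in z) in (let u = y in -4)) | E={y↦0} | S={0↦7} | K=[fun]]
5. [C=(let z = y in z) | E={y↦0} | S={0↦7} | K=[let q :: fun]]
6. [C=y | E={y↦0} | S={0↦7} | K=[let z :: let q :: fun]]
7. [C=z | E={z↦1, y↦0} | S={0↦7, 1↦7} | K=[let q :: fun]]
8. [C=(let u = y in -4) | E={q↦2, y↦0} | S={0↦7, 1↦7, 2↦7} | K=[fun]]
9. [C=y | E={q↦2, y↦0} | S={0↦7, 1↦7, 2↦7} | K=[let u :: fun]]
10. [C=-4 | E={u↦3, q↦2, y↦0} | S={0↦7, 1↦7, 2↦7, 3↦7} | K=[fun]]
11. [C=((λq. (let v = q in 7)) (1 - y)) | E={w↦4, y↦0} | S={0↦7, 1↦7, 2↦7, 3↦7, 4↦-4} | K=∅]
12. [C=(λq. (let v = q in 7)) | E={w↦4, y↦0} | S={0↦7, 1↦7, 2↦7, 3↦7, 4↦-4} | K=[arg]]
13. [C=(1 - y) | E={w↦4, y↦0} | S={0↦7, 1↦7, 2↦7, 3↦7, 4↦-4} | K=[fun]]
14. [C=1 | E={w↦4, y↦0} | S={0↦7, 1↦7, 2↦7, 3↦7, 4↦-4} | K=[subR :: fun]]
15. [C=y | E={w↦4, y↦0} | S={0↦7, 1↦7, 2↦7, 3↦7, 4↦-4} | K=[subL(1) :: fun]]
16. [C=(let v = q in 7) | E={q↦5, w↦4, y↦0} | S={0↦7, 1↦7, 2↦7, 3↦7, 4↦-4, 5↦-6} | K=∅]
17. [C=q | E={q↦5, w↦4, y↦0} | S={0↦7, 1↦7, 2↦7, 3↦7, 4↦-4, 5↦-6} | K=[let v]]
18. [C=7 | E={v↦6, q↦5, w↦4, y↦0} | S={0↦7, 1↦7, 2↦7, 3↦7, 4↦-4, 5↦-6, 6↦-6} | K=∅]
→ final value 7

Answer: 7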